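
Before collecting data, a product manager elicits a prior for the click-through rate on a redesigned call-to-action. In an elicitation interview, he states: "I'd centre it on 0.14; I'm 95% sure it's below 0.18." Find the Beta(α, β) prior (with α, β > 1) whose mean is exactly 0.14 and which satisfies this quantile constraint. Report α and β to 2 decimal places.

α ≈ 31.07, β ≈ 190.83

With mean 0.14 fixed, write α = 0.14s, β = 0.86s where s = α+β.
Need P(θ < 0.18) = 0.95 under Beta(0.14s, 0.86s). Normal approximation: (q−m)/√(m(1−m)/s) ≈ z_{0.95} = 1.64, so s ≈ 0.14·0.86·(1.64)²/(0.18−0.14)² = 203.6.
At s = 203.6: P(θ<0.18) ≈ 0.943. Adjusting to match 0.95 gives s ≈ 221.90.
So α = 0.14·221.90 ≈ 31.07, β = 0.86·221.90 ≈ 190.83.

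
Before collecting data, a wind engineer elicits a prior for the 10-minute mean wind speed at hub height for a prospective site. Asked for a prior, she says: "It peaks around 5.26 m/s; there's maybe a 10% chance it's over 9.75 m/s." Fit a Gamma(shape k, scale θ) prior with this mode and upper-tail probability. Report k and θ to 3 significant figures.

k ≈ 6.01, θ ≈ 1.05

Gamma(k,θ) with k>1 has mode (k−1)θ, so θ = 5.26/(k−1).
Need P(X < 9.75) = 0.9 with θ tied to k this way. Start at k = 2, θ = 5.26: P(X<9.75) ≈ 0.553.
Too low — raise k to concentrate. Iterating converges to k ≈ 6.01.
Then θ = 5.26/(6.01−1) ≈ 1.05.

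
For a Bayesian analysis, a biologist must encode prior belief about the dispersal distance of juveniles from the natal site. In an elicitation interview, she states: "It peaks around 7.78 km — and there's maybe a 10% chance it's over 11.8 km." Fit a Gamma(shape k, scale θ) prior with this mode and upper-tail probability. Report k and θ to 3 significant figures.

k ≈ 11.7, θ ≈ 0.724

Gamma(k,θ) with k>1 has mode (k−1)θ, so θ = 7.78/(k−1).
Need P(X < 11.8) = 0.9 with θ tied to k this way. Start at k = 2, θ = 7.78: P(X<11.8) ≈ 0.448.
Too low — raise k to concentrate. Iterating converges to k ≈ 11.7.
Then θ = 7.78/(11.7−1) ≈ 0.724.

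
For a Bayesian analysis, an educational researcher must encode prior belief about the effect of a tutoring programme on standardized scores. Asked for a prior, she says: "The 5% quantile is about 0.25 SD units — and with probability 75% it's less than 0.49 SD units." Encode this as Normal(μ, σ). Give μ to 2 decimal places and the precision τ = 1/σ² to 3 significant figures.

μ = 0.42, τ = 93.4

For Normal(μ,σ), the p-quantile is μ + z_p·σ. Here z_{0.05} = -1.645, z_{0.75} = 0.6745.
So 0.25 = μ − 1.645σ and 0.49 = μ + 0.6745σ.
Subtracting: σ = (0.49 − 0.25)/(0.6745 − (-1.645)) = 0.10.
Then μ = 0.25 − (-1.645)·0.10 = 0.42.
Precision τ = 1/σ² = 1/0.1035² = 93.4.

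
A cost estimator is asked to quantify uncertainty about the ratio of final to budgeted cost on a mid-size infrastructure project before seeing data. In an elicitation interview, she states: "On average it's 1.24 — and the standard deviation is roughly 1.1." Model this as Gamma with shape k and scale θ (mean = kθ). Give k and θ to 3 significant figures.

k ≈ 1.27, θ ≈ 0.976

For Gamma(k, scale θ): mean = kθ, variance = kθ², so CV = 1/√k.
CV = SD/mean = 1.1/1.24 = 0.8871, hence k = 1/CV² = 1.27.
Then θ = mean/k = 1.24/1.27 = 0.976.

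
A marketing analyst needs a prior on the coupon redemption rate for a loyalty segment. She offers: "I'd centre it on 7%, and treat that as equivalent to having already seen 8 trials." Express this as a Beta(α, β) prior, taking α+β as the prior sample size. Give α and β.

α = 0.56, β = 7.44

Under the effective-sample-size interpretation, Beta(α, β) has prior mean α/(α+β) and prior sample size α+β.
So α+β = 8 and α/(α+β) = 0.07, giving α = 0.07·8 = 0.56 and β = 8 − 0.56 = 7.44.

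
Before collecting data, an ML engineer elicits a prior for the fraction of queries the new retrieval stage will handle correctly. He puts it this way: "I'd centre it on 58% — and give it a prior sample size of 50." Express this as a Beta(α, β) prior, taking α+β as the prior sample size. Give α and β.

Under the effective-sample-size interpretation, Beta(α, β) has prior mean α/(α+β) and prior sample size α+β.
So α+β = 50 and α/(α+β) = 0.58, giving α = 0.58·50 = 29 and β = 50 − 29 = 21.

α = 29, β = 21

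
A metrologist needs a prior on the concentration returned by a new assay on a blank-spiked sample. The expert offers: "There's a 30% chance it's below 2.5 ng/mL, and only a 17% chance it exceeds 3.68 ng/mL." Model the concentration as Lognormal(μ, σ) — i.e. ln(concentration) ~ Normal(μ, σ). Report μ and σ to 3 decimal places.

If T ~ Lognormal(μ,σ) then ln T ~ Normal(μ,σ), so the p-quantile of ln T is μ + z_p·σ.
ln(2.5) = 0.9163 and ln(3.68) = 1.303; z_{0.3} = -0.5244, z_{0.83} = 0.9542.
σ = (1.303 − 0.9163)/(0.9542 − (-0.5244)) = 0.261.
μ = 0.9163 − (-0.5244)·0.261 = 1.053.

μ ≈ 1.053, σ ≈ 0.261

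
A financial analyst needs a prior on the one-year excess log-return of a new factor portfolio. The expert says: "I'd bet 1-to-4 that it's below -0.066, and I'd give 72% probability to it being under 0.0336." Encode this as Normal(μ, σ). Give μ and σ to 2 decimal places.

For Normal(μ,σ), the p-quantile is μ + z_p·σ. Here z_{0.2} = -0.8416, z_{0.72} = 0.5828.
So -0.066 = μ − 0.8416σ and 0.0336 = μ + 0.5828σ.
Subtracting: σ = (0.0336 − -0.066)/(0.5828 − (-0.8416)) = 0.07.
Then μ = -0.066 − (-0.8416)·0.07 = -0.01.

μ = -0.01, σ = 0.07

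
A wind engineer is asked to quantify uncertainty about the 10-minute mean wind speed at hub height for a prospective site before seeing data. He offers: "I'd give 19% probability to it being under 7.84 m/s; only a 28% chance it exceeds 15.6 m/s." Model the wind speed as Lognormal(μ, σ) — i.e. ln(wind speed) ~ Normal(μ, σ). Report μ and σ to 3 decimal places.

If T ~ Lognormal(μ,σ) then ln T ~ Normal(μ,σ), so the p-quantile of ln T is μ + z_p·σ.
ln(7.84) = 2.059 and ln(15.6) = 2.747; z_{0.19} = -0.8779, z_{0.72} = 0.5828.
σ = (2.747 − 2.059)/(0.5828 − (-0.8779)) = 0.471.
μ = 2.059 − (-0.8779)·0.471 = 2.473.

μ ≈ 2.473, σ ≈ 0.471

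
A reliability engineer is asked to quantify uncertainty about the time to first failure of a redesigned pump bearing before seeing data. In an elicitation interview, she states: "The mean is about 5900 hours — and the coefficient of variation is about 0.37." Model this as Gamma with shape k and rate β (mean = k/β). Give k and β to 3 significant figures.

For Gamma(k, rate β): mean = k/β, variance = k/β², so CV = 1/√k.
CV = 0.37, hence k = 1/CV² = 7.3.
Then β = k/mean = 7.3/5900 = 0.00124.

k ≈ 7.3, β ≈ 0.00124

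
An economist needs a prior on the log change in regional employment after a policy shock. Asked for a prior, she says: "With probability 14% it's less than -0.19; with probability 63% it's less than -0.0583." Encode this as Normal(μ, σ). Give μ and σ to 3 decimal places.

μ = -0.089, σ = 0.093

For Normal(μ,σ), the p-quantile is μ + z_p·σ. Here z_{0.14} = -1.08, z_{0.63} = 0.3319.
So -0.19 = μ − 1.08σ and -0.0583 = μ + 0.3319σ.
Subtracting: σ = (-0.0583 − -0.19)/(0.3319 − (-1.08)) = 0.093.
Then μ = -0.19 − (-1.08)·0.093 = -0.089.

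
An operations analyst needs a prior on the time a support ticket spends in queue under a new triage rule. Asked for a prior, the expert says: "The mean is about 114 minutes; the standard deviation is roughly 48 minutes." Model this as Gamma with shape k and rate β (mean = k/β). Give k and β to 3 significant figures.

For Gamma(k, rate β): mean = k/β, variance = k/β², so CV = 1/√k.
CV = SD/mean = 48/114 = 0.4211, hence k = 1/CV² = 5.64.
Then β = k/mean = 5.64/114 = 0.0495.

k ≈ 5.64, β ≈ 0.0495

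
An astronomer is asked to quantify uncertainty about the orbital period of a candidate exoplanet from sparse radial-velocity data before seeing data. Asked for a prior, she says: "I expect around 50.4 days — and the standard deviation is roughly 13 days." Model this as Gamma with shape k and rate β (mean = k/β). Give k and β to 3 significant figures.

k ≈ 15, β ≈ 0.298

For Gamma(k, rate β): mean = k/β, variance = k/β², so CV = 1/√k.
CV = SD/mean = 13/50.4 = 0.2579, hence k = 1/CV² = 15.
Then β = k/mean = 15/50.4 = 0.298.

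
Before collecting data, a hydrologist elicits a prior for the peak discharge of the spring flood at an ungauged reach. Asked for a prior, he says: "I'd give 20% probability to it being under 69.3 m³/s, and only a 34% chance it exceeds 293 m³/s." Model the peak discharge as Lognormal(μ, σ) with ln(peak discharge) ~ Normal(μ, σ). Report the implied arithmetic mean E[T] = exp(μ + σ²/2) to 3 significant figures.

If T ~ Lognormal(μ,σ) then ln T ~ Normal(μ,σ), so the p-quantile of ln T is μ + z_p·σ.
ln(69.3) = 4.238 and ln(293) = 5.68; z_{0.2} = -0.8416, z_{0.66} = 0.4125.
σ = (5.68 − 4.238)/(0.4125 − (-0.8416)) = 1.150.
μ = 4.238 − (-0.8416)·1.150 = 5.206.
E[T] = exp(μ + σ²/2) = exp(5.206 + 0.6608) = 353 m³/s.

E[T] ≈ 353 m³/s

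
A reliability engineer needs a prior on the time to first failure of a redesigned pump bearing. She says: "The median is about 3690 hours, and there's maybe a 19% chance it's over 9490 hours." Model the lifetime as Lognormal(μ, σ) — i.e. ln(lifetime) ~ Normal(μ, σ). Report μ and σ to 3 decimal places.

μ ≈ 8.213, σ ≈ 1.076

If T ~ Lognormal(μ,σ) then ln T ~ Normal(μ,σ), so the p-quantile of ln T is μ + z_p·σ.
ln(3690) = 8.213 and ln(9490) = 9.158; z_{0.5} = 0, z_{0.81} = 0.8779.
σ = (9.158 − 8.213)/(0.8779 − (0)) = 1.076.
μ = 8.213 − (0)·1.076 = 8.213.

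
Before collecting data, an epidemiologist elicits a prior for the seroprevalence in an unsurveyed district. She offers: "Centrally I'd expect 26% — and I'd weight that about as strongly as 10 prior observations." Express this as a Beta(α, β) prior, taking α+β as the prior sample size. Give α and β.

Under the effective-sample-size interpretation, Beta(α, β) has prior mean α/(α+β) and prior sample size α+β.
So α+β = 10 and α/(α+β) = 0.26, giving α = 0.26·10 = 2.6 and β = 10 − 2.6 = 7.4.

α = 2.6, β = 7.4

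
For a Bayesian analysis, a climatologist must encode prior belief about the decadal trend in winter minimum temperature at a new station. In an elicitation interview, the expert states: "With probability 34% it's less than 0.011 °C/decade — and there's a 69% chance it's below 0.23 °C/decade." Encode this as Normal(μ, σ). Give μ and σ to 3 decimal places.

μ = 0.110, σ = 0.241

The p-quantile of Normal(μ,σ) is μ + z_p·σ, with z_{0.34} = -0.4125 and z_{0.69} = 0.4959.
Eliminate σ: μ = (z₂·x₁ − z₁·x₂)/(z₂ − z₁) = (0.4959·0.011 − (-0.4125)·0.23)/0.9083 = 0.110.
Then σ = (x₂ − x₁)/(z₂ − z₁) = (0.23 − 0.011)/0.9083 = 0.241.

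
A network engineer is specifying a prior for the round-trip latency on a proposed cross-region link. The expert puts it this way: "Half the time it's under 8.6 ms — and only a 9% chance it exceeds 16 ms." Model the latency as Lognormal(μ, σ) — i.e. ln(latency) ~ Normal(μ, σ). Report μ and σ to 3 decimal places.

If T ~ Lognormal(μ,σ) then ln T ~ Normal(μ,σ), so the p-quantile of ln T is μ + z_p·σ.
ln(8.6) = 2.152 and ln(16) = 2.773; z_{0.5} = 0, z_{0.91} = 1.341.
σ = (2.773 − 2.152)/(1.341 − (0)) = 0.463.
μ = 2.152 − (0)·0.463 = 2.152.

μ ≈ 2.152, σ ≈ 0.463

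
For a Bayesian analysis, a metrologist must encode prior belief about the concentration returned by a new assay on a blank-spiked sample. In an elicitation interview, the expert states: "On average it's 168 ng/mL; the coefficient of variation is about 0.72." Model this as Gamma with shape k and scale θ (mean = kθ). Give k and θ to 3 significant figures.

For Gamma(k, scale θ): mean = kθ, variance = kθ², so CV = 1/√k.
CV = 0.72, hence k = 1/CV² = 1.93.
Then θ = mean/k = 168/1.93 = 87.1.

k ≈ 1.93, θ ≈ 87.1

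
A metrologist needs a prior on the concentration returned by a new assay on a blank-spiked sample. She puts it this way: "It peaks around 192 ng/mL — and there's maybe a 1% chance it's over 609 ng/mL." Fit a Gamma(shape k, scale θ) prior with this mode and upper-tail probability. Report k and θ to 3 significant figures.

Gamma(k,θ) with k>1 has mode (k−1)θ, so θ = 192/(k−1).
Need P(X < 609) = 0.99 with θ tied to k this way. Start at k = 2, θ = 192: P(X<609) ≈ 0.825.
Too low — raise k to concentrate. Iterating converges to k ≈ 4.33.
Then θ = 192/(4.33−1) ≈ 57.6.

k ≈ 4.33, θ ≈ 57.6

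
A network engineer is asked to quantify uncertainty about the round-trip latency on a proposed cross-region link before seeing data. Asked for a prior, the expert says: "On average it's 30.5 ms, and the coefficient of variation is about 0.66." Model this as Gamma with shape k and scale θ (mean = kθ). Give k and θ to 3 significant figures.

For Gamma(k, scale θ): mean = kθ, variance = kθ², so CV = 1/√k.
CV = 0.66, hence k = 1/CV² = 2.3.
Then θ = mean/k = 30.5/2.3 = 13.3.

k ≈ 2.3, θ ≈ 13.3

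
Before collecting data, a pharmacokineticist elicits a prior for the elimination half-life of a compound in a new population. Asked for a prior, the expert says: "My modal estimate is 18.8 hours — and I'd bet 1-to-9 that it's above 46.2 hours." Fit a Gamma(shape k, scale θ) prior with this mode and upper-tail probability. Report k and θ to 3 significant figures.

Gamma(k,θ) with k>1 has mode (k−1)θ, so θ = 18.8/(k−1).
Need P(X < 46.2) = 0.9 with θ tied to k this way. Start at k = 2, θ = 18.8: P(X<46.2) ≈ 0.704.
Too low — raise k to concentrate. Iterating converges to k ≈ 3.38.
Then θ = 18.8/(3.38−1) ≈ 7.91.

k ≈ 3.38, θ ≈ 7.91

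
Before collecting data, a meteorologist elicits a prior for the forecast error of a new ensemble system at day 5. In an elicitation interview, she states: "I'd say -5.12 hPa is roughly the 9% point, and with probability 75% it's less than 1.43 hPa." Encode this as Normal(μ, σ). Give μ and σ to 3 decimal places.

μ = -0.762, σ = 3.250

The p-quantile of Normal(μ,σ) is μ + z_p·σ, with z_{0.09} = -1.341 and z_{0.75} = 0.6745.
Eliminate σ: μ = (z₂·x₁ − z₁·x₂)/(z₂ − z₁) = (0.6745·-5.12 − (-1.341)·1.43)/2.015 = -0.762.
Then σ = (x₂ − x₁)/(z₂ − z₁) = (1.43 − -5.12)/2.015 = 3.250.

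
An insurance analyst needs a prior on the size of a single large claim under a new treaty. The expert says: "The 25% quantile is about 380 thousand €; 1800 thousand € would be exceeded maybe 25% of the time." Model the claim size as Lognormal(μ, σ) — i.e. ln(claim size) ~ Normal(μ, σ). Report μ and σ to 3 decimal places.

If T ~ Lognormal(μ,σ) then ln T ~ Normal(μ,σ), so the p-quantile of ln T is μ + z_p·σ.
ln(380) = 5.94 and ln(1800) = 7.496; z_{0.25} = -0.6745, z_{0.75} = 0.6745.
σ = (7.496 − 5.94)/(0.6745 − (-0.6745)) = 1.153.
μ = 5.94 − (-0.6745)·1.153 = 6.718.

μ ≈ 6.718, σ ≈ 1.153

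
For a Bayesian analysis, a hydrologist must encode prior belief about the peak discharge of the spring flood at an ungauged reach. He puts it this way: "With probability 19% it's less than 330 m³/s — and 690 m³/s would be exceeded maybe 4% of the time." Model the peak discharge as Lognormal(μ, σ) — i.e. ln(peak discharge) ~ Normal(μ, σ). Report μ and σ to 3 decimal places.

If T ~ Lognormal(μ,σ) then ln T ~ Normal(μ,σ), so the p-quantile of ln T is μ + z_p·σ.
ln(330) = 5.799 and ln(690) = 6.537; z_{0.19} = -0.8779, z_{0.96} = 1.751.
σ = (6.537 − 5.799)/(1.751 − (-0.8779)) = 0.281.
μ = 5.799 − (-0.8779)·0.281 = 6.045.

μ ≈ 6.045, σ ≈ 0.281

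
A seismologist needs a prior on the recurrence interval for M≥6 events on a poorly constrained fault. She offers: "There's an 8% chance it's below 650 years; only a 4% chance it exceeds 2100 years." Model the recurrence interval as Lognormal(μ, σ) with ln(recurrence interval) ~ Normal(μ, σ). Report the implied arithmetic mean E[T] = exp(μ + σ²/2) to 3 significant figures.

E[T] ≈ 1170 years

If T ~ Lognormal(μ,σ) then ln T ~ Normal(μ,σ), so the p-quantile of ln T is μ + z_p·σ.
ln(650) = 6.477 and ln(2100) = 7.65; z_{0.08} = -1.405, z_{0.96} = 1.751.
σ = (7.65 − 6.477)/(1.751 − (-1.405)) = 0.372.
μ = 6.477 − (-1.405)·0.372 = 6.999.
E[T] = exp(μ + σ²/2) = exp(6.999 + 0.0690) = 1170 years.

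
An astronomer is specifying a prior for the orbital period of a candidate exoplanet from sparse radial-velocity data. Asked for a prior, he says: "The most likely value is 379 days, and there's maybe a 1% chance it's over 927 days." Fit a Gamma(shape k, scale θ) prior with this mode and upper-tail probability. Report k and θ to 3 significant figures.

Gamma(k,θ) with k>1 has mode (k−1)θ, so θ = 379/(k−1).
Need P(X < 927) = 0.99 with θ tied to k this way. Start at k = 2, θ = 379: P(X<927) ≈ 0.701.
Too low — raise k to concentrate. Iterating converges to k ≈ 6.9.
Then θ = 379/(6.9−1) ≈ 64.3.

k ≈ 6.9, θ ≈ 64.3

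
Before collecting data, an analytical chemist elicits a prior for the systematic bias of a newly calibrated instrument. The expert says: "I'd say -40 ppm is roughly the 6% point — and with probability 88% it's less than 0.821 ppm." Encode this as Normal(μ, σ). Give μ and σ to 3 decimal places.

μ = -16.750, σ = 14.954

The p-quantile of Normal(μ,σ) is μ + z_p·σ, with z_{0.06} = -1.555 and z_{0.88} = 1.175.
Eliminate σ: μ = (z₂·x₁ − z₁·x₂)/(z₂ − z₁) = (1.175·-40 − (-1.555)·0.821)/2.73 = -16.750.
Then σ = (x₂ − x₁)/(z₂ − z₁) = (0.821 − -40)/2.73 = 14.954.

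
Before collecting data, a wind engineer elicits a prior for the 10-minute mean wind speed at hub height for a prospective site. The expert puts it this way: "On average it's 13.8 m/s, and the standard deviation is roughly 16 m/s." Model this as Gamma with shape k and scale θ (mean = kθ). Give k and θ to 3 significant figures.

For Gamma(k, scale θ): mean = kθ, variance = kθ², so CV = 1/√k.
CV = SD/mean = 16/13.8 = 1.159, hence k = 1/CV² = 0.744.
Then θ = mean/k = 13.8/0.744 = 18.6.

k ≈ 0.744, θ ≈ 18.6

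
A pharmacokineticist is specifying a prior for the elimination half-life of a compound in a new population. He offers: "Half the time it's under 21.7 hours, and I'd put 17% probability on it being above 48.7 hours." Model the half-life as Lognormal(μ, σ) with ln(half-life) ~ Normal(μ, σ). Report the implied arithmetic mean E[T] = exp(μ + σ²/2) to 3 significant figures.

If T ~ Lognormal(μ,σ) then ln T ~ Normal(μ,σ), so the p-quantile of ln T is μ + z_p·σ.
ln(21.7) = 3.077 and ln(48.7) = 3.886; z_{0.5} = 0, z_{0.83} = 0.9542.
σ = (3.886 − 3.077)/(0.9542 − (0)) = 0.847.
μ = 3.077 − (0)·0.847 = 3.077.
E[T] = exp(μ + σ²/2) = exp(3.077 + 0.3589) = 31.1 hours.

E[T] ≈ 31.1 hours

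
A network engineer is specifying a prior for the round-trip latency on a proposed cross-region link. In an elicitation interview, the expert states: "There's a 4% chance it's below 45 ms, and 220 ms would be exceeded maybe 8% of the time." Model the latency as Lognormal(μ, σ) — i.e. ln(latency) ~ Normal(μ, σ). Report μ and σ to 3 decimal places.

If T ~ Lognormal(μ,σ) then ln T ~ Normal(μ,σ), so the p-quantile of ln T is μ + z_p·σ.
ln(45) = 3.807 and ln(220) = 5.394; z_{0.04} = -1.751, z_{0.92} = 1.405.
σ = (5.394 − 3.807)/(1.405 − (-1.751)) = 0.503.
μ = 3.807 − (-1.751)·0.503 = 4.687.

μ ≈ 4.687, σ ≈ 0.503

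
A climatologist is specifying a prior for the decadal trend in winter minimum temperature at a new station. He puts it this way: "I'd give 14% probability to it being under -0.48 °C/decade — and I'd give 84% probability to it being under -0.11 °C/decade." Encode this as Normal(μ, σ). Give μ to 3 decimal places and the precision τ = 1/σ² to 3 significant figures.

μ = -0.287, τ = 31.4

For Normal(μ,σ), the p-quantile is μ + z_p·σ. Here z_{0.14} = -1.08, z_{0.84} = 0.9945.
So -0.48 = μ − 1.08σ and -0.11 = μ + 0.9945σ.
Subtracting: σ = (-0.11 − -0.48)/(0.9945 − (-1.08)) = 0.178.
Then μ = -0.48 − (-1.08)·0.178 = -0.287.
Precision τ = 1/σ² = 1/0.1783² = 31.4.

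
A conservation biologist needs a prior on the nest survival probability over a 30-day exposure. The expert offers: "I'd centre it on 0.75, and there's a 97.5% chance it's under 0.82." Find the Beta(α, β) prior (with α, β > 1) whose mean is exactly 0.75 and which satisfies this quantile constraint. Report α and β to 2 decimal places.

With mean 0.75 fixed, write α = 0.75s, β = 0.25s where s = α+β.
Need P(θ < 0.82) = 0.975 under Beta(0.75s, 0.25s). Normal approximation: (q−m)/√(m(1−m)/s) ≈ z_{0.975} = 1.96, so s ≈ 0.75·0.25·(1.96)²/(0.82−0.75)² = 147.0.
At s = 147.0: P(θ<0.82) ≈ 0.981. Adjusting to match 0.975 gives s ≈ 131.28.
So α = 0.75·131.28 ≈ 98.46, β = 0.25·131.28 ≈ 32.82.

α ≈ 98.46, β ≈ 32.82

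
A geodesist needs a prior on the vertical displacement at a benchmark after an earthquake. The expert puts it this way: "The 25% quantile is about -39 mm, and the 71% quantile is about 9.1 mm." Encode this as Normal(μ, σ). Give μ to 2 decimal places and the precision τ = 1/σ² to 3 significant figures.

For Normal(μ,σ), the p-quantile is μ + z_p·σ. Here z_{0.25} = -0.6745, z_{0.71} = 0.5534.
So -39 = μ − 0.6745σ and 9.1 = μ + 0.5534σ.
Subtracting: σ = (9.1 − -39)/(0.5534 − (-0.6745)) = 39.17.
Then μ = -39 − (-0.6745)·39.17 = -12.58.
Precision τ = 1/σ² = 1/39.17² = 0.000652.

μ = -12.58, τ = 0.000652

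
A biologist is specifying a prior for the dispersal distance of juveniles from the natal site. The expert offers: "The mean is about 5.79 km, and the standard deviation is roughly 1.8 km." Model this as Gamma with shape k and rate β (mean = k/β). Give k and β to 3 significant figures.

For Gamma(k, rate β): mean = k/β, variance = k/β², so CV = 1/√k.
CV = SD/mean = 1.8/5.79 = 0.3109, hence k = 1/CV² = 10.3.
Then β = k/mean = 10.3/5.79 = 1.79.

k ≈ 10.3, β ≈ 1.79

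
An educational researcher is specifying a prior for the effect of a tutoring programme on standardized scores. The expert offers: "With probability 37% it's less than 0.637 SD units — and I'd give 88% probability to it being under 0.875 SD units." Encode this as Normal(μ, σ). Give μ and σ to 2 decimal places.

μ = 0.69, σ = 0.16

The p-quantile of Normal(μ,σ) is μ + z_p·σ, with z_{0.37} = -0.3319 and z_{0.88} = 1.175.
Eliminate σ: μ = (z₂·x₁ − z₁·x₂)/(z₂ − z₁) = (1.175·0.637 − (-0.3319)·0.875)/1.507 = 0.69.
Then σ = (x₂ − x₁)/(z₂ − z₁) = (0.875 − 0.637)/1.507 = 0.16.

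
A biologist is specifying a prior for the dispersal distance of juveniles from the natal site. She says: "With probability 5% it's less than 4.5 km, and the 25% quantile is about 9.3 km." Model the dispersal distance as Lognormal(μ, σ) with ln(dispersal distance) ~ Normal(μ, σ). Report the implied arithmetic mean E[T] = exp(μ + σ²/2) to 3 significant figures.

E[T] ≈ 20.4 km

If T ~ Lognormal(μ,σ) then ln T ~ Normal(μ,σ), so the p-quantile of ln T is μ + z_p·σ.
ln(4.5) = 1.504 and ln(9.3) = 2.23; z_{0.05} = -1.645, z_{0.25} = -0.6745.
σ = (2.23 − 1.504)/(-0.6745 − (-1.645)) = 0.748.
μ = 1.504 − (-1.645)·0.748 = 2.735.
E[T] = exp(μ + σ²/2) = exp(2.735 + 0.2798) = 20.4 km.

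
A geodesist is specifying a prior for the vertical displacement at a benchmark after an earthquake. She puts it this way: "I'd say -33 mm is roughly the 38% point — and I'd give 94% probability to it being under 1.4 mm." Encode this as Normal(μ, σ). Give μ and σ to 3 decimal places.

μ = -27.351, σ = 18.492

For Normal(μ,σ), the p-quantile is μ + z_p·σ. Here z_{0.38} = -0.3055, z_{0.94} = 1.555.
So -33 = μ − 0.3055σ and 1.4 = μ + 1.555σ.
Subtracting: σ = (1.4 − -33)/(1.555 − (-0.3055)) = 18.492.
Then μ = -33 − (-0.3055)·18.492 = -27.351.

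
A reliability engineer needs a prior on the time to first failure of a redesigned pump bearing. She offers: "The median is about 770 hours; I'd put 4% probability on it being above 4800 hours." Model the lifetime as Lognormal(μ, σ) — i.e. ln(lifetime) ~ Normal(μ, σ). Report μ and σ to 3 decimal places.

μ ≈ 6.646, σ ≈ 1.045

If T ~ Lognormal(μ,σ) then ln T ~ Normal(μ,σ), so the p-quantile of ln T is μ + z_p·σ.
ln(770) = 6.646 and ln(4800) = 8.476; z_{0.5} = 0, z_{0.96} = 1.751.
σ = (8.476 − 6.646)/(1.751 − (0)) = 1.045.
μ = 6.646 − (0)·1.045 = 6.646.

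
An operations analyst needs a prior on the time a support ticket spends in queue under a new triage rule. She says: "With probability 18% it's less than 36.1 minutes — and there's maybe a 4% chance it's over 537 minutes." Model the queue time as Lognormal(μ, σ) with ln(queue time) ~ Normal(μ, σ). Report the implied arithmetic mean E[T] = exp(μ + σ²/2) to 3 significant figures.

If T ~ Lognormal(μ,σ) then ln T ~ Normal(μ,σ), so the p-quantile of ln T is μ + z_p·σ.
ln(36.1) = 3.586 and ln(537) = 6.286; z_{0.18} = -0.9154, z_{0.96} = 1.751.
σ = (6.286 − 3.586)/(1.751 − (-0.9154)) = 1.013.
μ = 3.586 − (-0.9154)·1.013 = 4.513.
E[T] = exp(μ + σ²/2) = exp(4.513 + 0.5127) = 152 minutes.

E[T] ≈ 152 minutes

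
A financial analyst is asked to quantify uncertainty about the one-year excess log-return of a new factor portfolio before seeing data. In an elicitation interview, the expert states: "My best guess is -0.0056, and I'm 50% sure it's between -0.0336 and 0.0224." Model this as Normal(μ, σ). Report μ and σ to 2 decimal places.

μ = -0.01, σ = 0.04

A symmetric 50% interval runs μ ± z·σ with z = 0.6745.
Half-width = 0.028, so σ = 0.028/0.6745 = 0.04.
μ is the stated best guess, -0.01.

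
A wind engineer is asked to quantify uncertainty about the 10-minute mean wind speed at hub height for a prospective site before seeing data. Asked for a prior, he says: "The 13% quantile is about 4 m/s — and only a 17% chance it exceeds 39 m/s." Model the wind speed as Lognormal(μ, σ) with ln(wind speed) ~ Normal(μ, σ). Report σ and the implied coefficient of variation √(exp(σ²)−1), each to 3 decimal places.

σ ≈ 1.095, CV ≈ 1.521

If T ~ Lognormal(μ,σ) then ln T ~ Normal(μ,σ), so the p-quantile of ln T is μ + z_p·σ.
ln(4) = 1.386 and ln(39) = 3.664; z_{0.13} = -1.126, z_{0.83} = 0.9542.
σ = (3.664 − 1.386)/(0.9542 − (-1.126)) = 1.095.
μ = 1.386 − (-1.126)·1.095 = 2.619.
CV = √(exp(σ²)−1) = √(exp(1.1980)−1) = 1.521.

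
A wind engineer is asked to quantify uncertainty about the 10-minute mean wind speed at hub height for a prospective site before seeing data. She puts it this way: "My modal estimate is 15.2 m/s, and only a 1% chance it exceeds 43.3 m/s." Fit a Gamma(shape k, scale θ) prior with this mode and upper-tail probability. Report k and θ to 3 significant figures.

k ≈ 5.16, θ ≈ 3.66

Gamma(k,θ) with k>1 has mode (k−1)θ, so θ = 15.2/(k−1).
Need P(X < 43.3) = 0.99 with θ tied to k this way. Start at k = 2, θ = 15.2: P(X<43.3) ≈ 0.777.
Too low — raise k to concentrate. Iterating converges to k ≈ 5.16.
Then θ = 15.2/(5.16−1) ≈ 3.66.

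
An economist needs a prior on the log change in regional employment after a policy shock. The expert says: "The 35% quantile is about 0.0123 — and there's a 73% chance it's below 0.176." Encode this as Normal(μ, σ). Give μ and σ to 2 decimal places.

μ = 0.08, σ = 0.16

For Normal(μ,σ), the p-quantile is μ + z_p·σ. Here z_{0.35} = -0.3853, z_{0.73} = 0.6128.
So 0.0123 = μ − 0.3853σ and 0.176 = μ + 0.6128σ.
Subtracting: σ = (0.176 − 0.0123)/(0.6128 − (-0.3853)) = 0.16.
Then μ = 0.0123 − (-0.3853)·0.16 = 0.08.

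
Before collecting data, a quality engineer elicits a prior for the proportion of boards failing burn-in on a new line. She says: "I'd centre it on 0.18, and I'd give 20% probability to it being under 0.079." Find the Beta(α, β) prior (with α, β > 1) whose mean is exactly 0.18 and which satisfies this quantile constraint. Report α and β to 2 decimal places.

With mean 0.18 fixed, write α = 0.18s, β = 0.82s where s = α+β.
Need P(θ < 0.079) = 0.2 under Beta(0.18s, 0.82s). Normal approximation: (q−m)/√(m(1−m)/s) ≈ z_{0.2} = -0.842, so s ≈ 0.18·0.82·(-0.842)²/(0.079−0.18)² = 10.2.
At s = 10.2: P(θ<0.079) ≈ 0.202. Adjusting to match 0.2 gives s ≈ 10.34.
So α = 0.18·10.34 ≈ 1.86, β = 0.82·10.34 ≈ 8.48.

α ≈ 1.86, β ≈ 8.48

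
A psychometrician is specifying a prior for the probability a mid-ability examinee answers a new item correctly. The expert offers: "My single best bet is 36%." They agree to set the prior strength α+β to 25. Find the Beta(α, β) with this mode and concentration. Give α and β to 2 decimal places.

For α,β > 1 the Beta mode is (α−1)/(α+β−2). With α+β = 25, the mode is (α−1)/23.
Set (α−1)/23 = 0.36 → α = 1 + 0.36·23 = 9.28.
β = 25 − α = 15.72.

α = 9.28, β = 15.72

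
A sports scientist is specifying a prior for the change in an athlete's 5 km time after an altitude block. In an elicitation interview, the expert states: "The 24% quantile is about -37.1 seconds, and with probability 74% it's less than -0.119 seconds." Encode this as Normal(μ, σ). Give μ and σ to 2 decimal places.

The p-quantile of Normal(μ,σ) is μ + z_p·σ, with z_{0.24} = -0.7063 and z_{0.74} = 0.6433.
Eliminate σ: μ = (z₂·x₁ − z₁·x₂)/(z₂ − z₁) = (0.6433·-37.1 − (-0.7063)·-0.119)/1.35 = -17.75.
Then σ = (x₂ − x₁)/(z₂ − z₁) = (-0.119 − -37.1)/1.35 = 27.40.

μ = -17.75, σ = 27.40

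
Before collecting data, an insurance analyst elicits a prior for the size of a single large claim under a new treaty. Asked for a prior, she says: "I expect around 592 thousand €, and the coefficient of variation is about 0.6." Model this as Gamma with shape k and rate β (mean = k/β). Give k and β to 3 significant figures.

For Gamma(k, rate β): mean = k/β, variance = k/β², so CV = 1/√k.
CV = 0.6, hence k = 1/CV² = 2.78.
Then β = k/mean = 2.78/592 = 0.00469.

k ≈ 2.78, β ≈ 0.00469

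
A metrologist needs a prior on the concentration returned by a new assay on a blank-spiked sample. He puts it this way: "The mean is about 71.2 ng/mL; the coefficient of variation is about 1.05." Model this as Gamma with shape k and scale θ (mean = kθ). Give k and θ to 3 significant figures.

For Gamma(k, scale θ): mean = kθ, variance = kθ², so CV = 1/√k.
CV = 1.05, hence k = 1/CV² = 0.907.
Then θ = mean/k = 71.2/0.907 = 78.5.

k ≈ 0.907, θ ≈ 78.5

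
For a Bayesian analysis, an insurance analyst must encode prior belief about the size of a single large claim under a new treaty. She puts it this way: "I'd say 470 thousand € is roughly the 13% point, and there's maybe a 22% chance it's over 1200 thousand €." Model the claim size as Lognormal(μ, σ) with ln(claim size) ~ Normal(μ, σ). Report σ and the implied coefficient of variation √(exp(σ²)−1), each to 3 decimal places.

If T ~ Lognormal(μ,σ) then ln T ~ Normal(μ,σ), so the p-quantile of ln T is μ + z_p·σ.
ln(470) = 6.153 and ln(1200) = 7.09; z_{0.13} = -1.126, z_{0.78} = 0.7722.
σ = (7.09 − 6.153)/(0.7722 − (-1.126)) = 0.494.
μ = 6.153 − (-1.126)·0.494 = 6.709.
CV = √(exp(σ²)−1) = √(exp(0.2437)−1) = 0.525.

σ ≈ 0.494, CV ≈ 0.525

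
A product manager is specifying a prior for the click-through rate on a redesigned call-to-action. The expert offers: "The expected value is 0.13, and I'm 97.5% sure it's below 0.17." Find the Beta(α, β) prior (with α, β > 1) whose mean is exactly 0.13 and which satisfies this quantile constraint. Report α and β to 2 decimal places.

With mean 0.13 fixed, write α = 0.13s, β = 0.87s where s = α+β.
Need P(θ < 0.17) = 0.975 under Beta(0.13s, 0.87s). Normal approximation: (q−m)/√(m(1−m)/s) ≈ z_{0.975} = 1.96, so s ≈ 0.13·0.87·(1.96)²/(0.17−0.13)² = 271.5.
At s = 271.5: P(θ<0.17) ≈ 0.968. Adjusting to match 0.975 gives s ≈ 303.53.
So α = 0.13·303.53 ≈ 39.46, β = 0.87·303.53 ≈ 264.07.

α ≈ 39.46, β ≈ 264.07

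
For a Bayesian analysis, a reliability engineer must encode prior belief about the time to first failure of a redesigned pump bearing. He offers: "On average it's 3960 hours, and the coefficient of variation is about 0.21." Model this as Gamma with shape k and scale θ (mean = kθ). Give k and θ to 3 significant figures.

For Gamma(k, scale θ): mean = kθ, variance = kθ², so CV = 1/√k.
CV = 0.21, hence k = 1/CV² = 22.7.
Then θ = mean/k = 3960/22.7 = 175.

k ≈ 22.7, θ ≈ 175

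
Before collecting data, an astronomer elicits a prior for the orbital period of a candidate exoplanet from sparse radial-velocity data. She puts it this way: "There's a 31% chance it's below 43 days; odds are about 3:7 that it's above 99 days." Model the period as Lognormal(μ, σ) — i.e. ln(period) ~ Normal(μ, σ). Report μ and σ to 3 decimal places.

If T ~ Lognormal(μ,σ) then ln T ~ Normal(μ,σ), so the p-quantile of ln T is μ + z_p·σ.
ln(43) = 3.761 and ln(99) = 4.595; z_{0.31} = -0.4959, z_{0.7} = 0.5244.
σ = (4.595 − 3.761)/(0.5244 − (-0.4959)) = 0.817.
μ = 3.761 − (-0.4959)·0.817 = 4.166.

μ ≈ 4.166, σ ≈ 0.817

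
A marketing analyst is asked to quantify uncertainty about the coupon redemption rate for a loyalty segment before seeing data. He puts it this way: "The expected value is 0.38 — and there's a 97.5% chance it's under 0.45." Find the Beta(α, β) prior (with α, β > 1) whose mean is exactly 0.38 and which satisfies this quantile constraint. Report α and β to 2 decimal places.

With mean 0.38 fixed, write α = 0.38s, β = 0.62s where s = α+β.
Need P(θ < 0.45) = 0.975 under Beta(0.38s, 0.62s). Normal approximation: (q−m)/√(m(1−m)/s) ≈ z_{0.975} = 1.96, so s ≈ 0.38·0.62·(1.96)²/(0.45−0.38)² = 184.7.
At s = 184.7: P(θ<0.45) ≈ 0.973. Adjusting to match 0.975 gives s ≈ 189.72.
So α = 0.38·189.72 ≈ 72.09, β = 0.62·189.72 ≈ 117.63.

α ≈ 72.09, β ≈ 117.63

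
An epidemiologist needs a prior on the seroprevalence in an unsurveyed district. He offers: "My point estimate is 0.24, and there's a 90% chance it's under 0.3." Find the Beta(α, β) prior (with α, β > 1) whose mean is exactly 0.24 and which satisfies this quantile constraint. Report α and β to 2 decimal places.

α ≈ 20.69, β ≈ 65.52

With mean 0.24 fixed, write α = 0.24s, β = 0.76s where s = α+β.
Need P(θ < 0.3) = 0.9 under Beta(0.24s, 0.76s). Normal approximation: (q−m)/√(m(1−m)/s) ≈ z_{0.9} = 1.28, so s ≈ 0.24·0.76·(1.28)²/(0.3−0.24)² = 83.2.
At s = 83.2: P(θ<0.3) ≈ 0.896. Adjusting to match 0.9 gives s ≈ 86.21.
So α = 0.24·86.21 ≈ 20.69, β = 0.76·86.21 ≈ 65.52.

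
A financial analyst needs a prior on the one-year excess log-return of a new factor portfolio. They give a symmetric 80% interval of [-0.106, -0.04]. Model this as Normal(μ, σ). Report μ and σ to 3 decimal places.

μ = -0.073, σ = 0.026

A symmetric 80% interval runs μ ± z·σ with z = 1.282.
Half-width = 0.033, so σ = 0.033/1.282 = 0.026.
μ is the interval midpoint, -0.073.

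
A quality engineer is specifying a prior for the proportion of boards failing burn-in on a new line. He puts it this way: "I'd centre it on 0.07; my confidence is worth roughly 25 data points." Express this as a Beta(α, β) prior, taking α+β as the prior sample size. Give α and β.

Under the effective-sample-size interpretation, Beta(α, β) has prior mean α/(α+β) and prior sample size α+β.
So α+β = 25 and α/(α+β) = 0.07, giving α = 0.07·25 = 1.75 and β = 25 − 1.75 = 23.25.

α = 1.75, β = 23.25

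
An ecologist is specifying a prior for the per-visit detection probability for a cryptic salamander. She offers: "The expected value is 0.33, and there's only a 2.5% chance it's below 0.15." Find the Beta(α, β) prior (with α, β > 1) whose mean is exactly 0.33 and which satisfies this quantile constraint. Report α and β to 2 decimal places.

With mean 0.33 fixed, write α = 0.33s, β = 0.67s where s = α+β.
Need P(θ < 0.15) = 0.025 under Beta(0.33s, 0.67s). Normal approximation: (q−m)/√(m(1−m)/s) ≈ z_{0.025} = -1.96, so s ≈ 0.33·0.67·(-1.96)²/(0.15−0.33)² = 26.2.
At s = 26.2: P(θ<0.15) ≈ 0.013. Adjusting to match 0.025 gives s ≈ 20.62.
So α = 0.33·20.62 ≈ 6.80, β = 0.67·20.62 ≈ 13.81.

α ≈ 6.80, β ≈ 13.81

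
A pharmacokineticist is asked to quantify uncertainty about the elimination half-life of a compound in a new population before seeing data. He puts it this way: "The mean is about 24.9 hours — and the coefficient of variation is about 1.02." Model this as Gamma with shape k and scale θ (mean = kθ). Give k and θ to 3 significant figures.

For Gamma(k, scale θ): mean = kθ, variance = kθ², so CV = 1/√k.
CV = 1.02, hence k = 1/CV² = 0.961.
Then θ = mean/k = 24.9/0.961 = 25.9.

k ≈ 0.961, θ ≈ 25.9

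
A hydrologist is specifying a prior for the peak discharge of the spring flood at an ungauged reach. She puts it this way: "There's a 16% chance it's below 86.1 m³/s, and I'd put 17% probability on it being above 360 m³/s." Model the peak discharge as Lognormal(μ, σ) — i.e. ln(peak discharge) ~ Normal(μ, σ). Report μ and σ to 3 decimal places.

μ ≈ 5.186, σ ≈ 0.734

If T ~ Lognormal(μ,σ) then ln T ~ Normal(μ,σ), so the p-quantile of ln T is μ + z_p·σ.
ln(86.1) = 4.456 and ln(360) = 5.886; z_{0.16} = -0.9945, z_{0.83} = 0.9542.
σ = (5.886 − 4.456)/(0.9542 − (-0.9945)) = 0.734.
μ = 4.456 − (-0.9945)·0.734 = 5.186.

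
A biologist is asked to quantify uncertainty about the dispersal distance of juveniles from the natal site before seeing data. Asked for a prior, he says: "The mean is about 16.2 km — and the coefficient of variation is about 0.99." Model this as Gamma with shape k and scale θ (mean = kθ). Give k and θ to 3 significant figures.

k ≈ 1.02, θ ≈ 15.9

For Gamma(k, scale θ): mean = kθ, variance = kθ², so CV = 1/√k.
CV = 0.99, hence k = 1/CV² = 1.02.
Then θ = mean/k = 16.2/1.02 = 15.9.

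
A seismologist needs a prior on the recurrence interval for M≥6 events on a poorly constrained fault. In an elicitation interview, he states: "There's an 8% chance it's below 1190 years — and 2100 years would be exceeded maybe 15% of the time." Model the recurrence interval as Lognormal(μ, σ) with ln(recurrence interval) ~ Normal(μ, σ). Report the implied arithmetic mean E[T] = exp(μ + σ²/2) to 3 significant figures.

If T ~ Lognormal(μ,σ) then ln T ~ Normal(μ,σ), so the p-quantile of ln T is μ + z_p·σ.
ln(1190) = 7.082 and ln(2100) = 7.65; z_{0.08} = -1.405, z_{0.85} = 1.036.
σ = (7.65 − 7.082)/(1.036 − (-1.405)) = 0.233.
μ = 7.082 − (-1.405)·0.233 = 7.409.
E[T] = exp(μ + σ²/2) = exp(7.409 + 0.0271) = 1700 years.

E[T] ≈ 1700 years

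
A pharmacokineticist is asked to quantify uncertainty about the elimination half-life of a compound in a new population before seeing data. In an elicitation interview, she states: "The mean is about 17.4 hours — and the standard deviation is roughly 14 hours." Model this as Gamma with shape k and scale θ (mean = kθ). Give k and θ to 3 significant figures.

k ≈ 1.54, θ ≈ 11.3

For Gamma(k, scale θ): mean = kθ, variance = kθ², so CV = 1/√k.
CV = SD/mean = 14/17.4 = 0.8046, hence k = 1/CV² = 1.54.
Then θ = mean/k = 17.4/1.54 = 11.3.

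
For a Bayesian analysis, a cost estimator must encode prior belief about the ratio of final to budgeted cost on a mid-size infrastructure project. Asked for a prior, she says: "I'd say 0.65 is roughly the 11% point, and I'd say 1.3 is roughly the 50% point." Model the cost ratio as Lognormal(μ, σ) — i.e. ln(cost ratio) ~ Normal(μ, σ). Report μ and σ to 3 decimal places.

If T ~ Lognormal(μ,σ) then ln T ~ Normal(μ,σ), so the p-quantile of ln T is μ + z_p·σ.
ln(0.65) = -0.4308 and ln(1.3) = 0.2624; z_{0.11} = -1.227, z_{0.5} = 0.
σ = (0.2624 − -0.4308)/(0 − (-1.227)) = 0.565.
μ = -0.4308 − (-1.227)·0.565 = 0.262.

μ ≈ 0.262, σ ≈ 0.565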